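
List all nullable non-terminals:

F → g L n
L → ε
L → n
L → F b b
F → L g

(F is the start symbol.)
A non-terminal is nullable if it can derive ε (the empty string): either it has an ε-production, or it has a production whose right-hand side consists entirely of nullable non-terminals.

ε-productions: L → ε
So L is immediately nullable.
No further non-terminal can be added: every production for the remaining non-terminals contains a terminal or a non-nullable non-terminal.
Nullable = { 'L' }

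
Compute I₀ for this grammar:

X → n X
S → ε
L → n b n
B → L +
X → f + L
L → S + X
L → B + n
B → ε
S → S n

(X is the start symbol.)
{ [X → . f + L], [X → . n X], [X' → . X] }

First, augment the grammar with X' → X
I₀ = CLOSURE({ [X' → . X] }):
  [X' → . X] has the dot before X: add [X → . n X], [X → . f + L]
No further items can be added.

I₀ = { [X → . f + L], [X → . n X], [X' → . X] }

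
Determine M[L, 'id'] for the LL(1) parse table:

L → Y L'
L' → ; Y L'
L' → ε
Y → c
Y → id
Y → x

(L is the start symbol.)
To find M[L, 'id'], we find productions for L where 'id' is in the predict set (PREDICT(N → α) = (FIRST(α) \ {ε}) ∪ (FOLLOW(N) if α ⇒* ε)).

Relevant sets:
  FIRST(Y) = { 'c', 'id', 'x' }

L → Y L': PREDICT = { 'c', 'id', 'x' }
  'id' is in predict set, so this production goes in M[L, 'id']

M[L, 'id'] = L → Y L'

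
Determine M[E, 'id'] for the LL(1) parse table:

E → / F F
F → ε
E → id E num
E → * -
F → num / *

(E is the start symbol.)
E → id E num

To find M[E, 'id'], we find productions for E where 'id' is in the predict set (PREDICT(N → α) = (FIRST(α) \ {ε}) ∪ (FOLLOW(N) if α ⇒* ε)).

E → / F F: PREDICT = { '/' }
E → id E num: PREDICT = { 'id' }
  'id' is in predict set, so this production goes in M[E, 'id']
E → * -: PREDICT = { '*' }

M[E, 'id'] = E → id E num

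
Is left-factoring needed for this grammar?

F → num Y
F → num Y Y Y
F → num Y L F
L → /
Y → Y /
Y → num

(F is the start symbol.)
Left-factoring is needed when two productions for the same non-terminal
share a common prefix on the right-hand side.

Productions for F:
  F → num Y
  F → num Y Y Y
  F → num Y L F
Productions for Y:
  Y → Y /
  Y → num

Found common prefix 'num Y' in productions for F

Answer: Yes, F has productions with common prefix 'num Y'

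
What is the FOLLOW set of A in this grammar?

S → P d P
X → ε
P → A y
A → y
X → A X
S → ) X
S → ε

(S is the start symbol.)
To compute FOLLOW(A), find every occurrence of A on a right-hand side N → α A β: add FIRST(β) \ {ε}, and if β is empty or nullable also add FOLLOW(N). Iterate to a fixed point.

In P → A y: A is followed by y, add FIRST(y) \ {ε} = { 'y' }
In X → A X: A is followed by X, add FIRST(X) \ {ε} = { 'y' }
  X is nullable, so also add FOLLOW(X)

The FOLLOW sets referred to above (computed the same way, to a fixed point):
  FOLLOW(X) = { $ }

Taking the union: FOLLOW(A) = { $, 'y' }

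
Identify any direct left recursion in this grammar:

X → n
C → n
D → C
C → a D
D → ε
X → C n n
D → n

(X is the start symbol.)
Direct left recursion occurs when N → N α for some non-terminal N (the right-hand side begins with the left-hand side itself).

X → n: starts with n
C → n: starts with n
D → C: starts with C
C → a D: starts with a
D → ε: starts with ε
X → C n n: starts with C
D → n: starts with n

No direct left recursion found.

Answer: No direct left recursion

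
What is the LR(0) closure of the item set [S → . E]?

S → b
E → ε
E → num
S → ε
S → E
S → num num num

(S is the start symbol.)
{ [E → . num], [E → .], [S → . E] }

Start with: [S → . E]
  [S → . E] has the dot before E: add [E → .], [E → . num]
No further items can be added.

CLOSURE = { [E → . num], [E → .], [S → . E] }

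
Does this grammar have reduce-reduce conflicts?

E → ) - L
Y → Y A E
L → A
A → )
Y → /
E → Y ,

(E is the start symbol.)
No reduce-reduce conflicts

Augment with E' → E and build the canonical LR(0) collection (I0 = CLOSURE({[E' → . E]}), then GOTO on every symbol after a dot until no new states appear). It has 12 states:
  I0: { [E → . ) - L], [E → . Y ,], [E' → . E], [Y → . /], [Y → . Y A E] }  — shift
  I1: { [E → ) . - L] }  — shift
  I2: { [Y → / .] }  — reduce
  I3: { [E' → E .] }  — accept
  I4: { [A → . )], [E → Y . ,], [Y → Y . A E] }  — shift
  I5: { [A → ) .] }  — reduce
  I6: { [E → Y , .] }  — reduce
  I7: { [E → . ) - L], [E → . Y ,], [Y → . /], [Y → . Y A E], [Y → Y A . E] }  — shift
  I8: { [Y → Y A E .] }  — reduce
  I9: { [A → . )], [E → ) - . L], [L → . A] }  — shift
  I10: { [L → A .] }  — reduce
  I11: { [E → ) - L .] }  — reduce

No state contains more than one complete item.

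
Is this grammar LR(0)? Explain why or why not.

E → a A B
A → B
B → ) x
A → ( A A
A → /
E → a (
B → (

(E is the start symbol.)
A grammar is LR(0) if no state in the canonical LR(0) collection has:
  - both a shift item (dot before a terminal) and a complete item (shift-reduce conflict), or
  - two or more complete items (reduce-reduce conflict; the accept item [E' → E .] counts as a complete item here).

Augment with E' → E and build the canonical LR(0) collection (I0 = CLOSURE({[E' → . E]}), then GOTO on every symbol after a dot until no new states appear). It has 14 states:
  I0: { [E → . a (], [E → . a A B], [E' → . E] }  — shift
  I1: { [E' → E .] }  — accept
  I2: { [A → . ( A A], [A → . /], [A → . B], [B → . (], [B → . ) x], [E → a . (], [E → a . A B] }  — shift
  I3: { [A → ( . A A], [A → . ( A A], [A → . /], [A → . B], [B → ( .], [B → . (], [B → . ) x], [E → a ( .] }  — shift, 2 reduces
  I4: { [B → ) . x] }  — shift
  I5: { [A → / .] }  — reduce
  I6: { [B → . (], [B → . ) x], [E → a A . B] }  — shift
  I7: { [A → B .] }  — reduce
  I8: { [B → ( .] }  — reduce
  I9: { [E → a A B .] }  — reduce
  I10: { [B → ) x .] }  — reduce
  I11: { [A → ( . A A], [A → . ( A A], [A → . /], [A → . B], [B → ( .], [B → . (], [B → . ) x] }  — shift, reduce
  I12: { [A → ( A . A], [A → . ( A A], [A → . /], [A → . B], [B → . (], [B → . ) x] }  — shift
  I13: { [A → ( A A .] }  — reduce

Conflict in state I3:
  Shift-reduce conflict between [B → ( .] and [A → . ( A A]
So the grammar is NOT LR(0).

Answer: No. Shift-reduce conflict between [B → ( .] and [A → . ( A A]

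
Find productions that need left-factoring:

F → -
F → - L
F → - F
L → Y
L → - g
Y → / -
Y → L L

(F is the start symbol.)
Left-factoring is needed when two productions for the same non-terminal
share a common prefix on the right-hand side.

Productions for F:
  F → -
  F → - L
  F → - F
Productions for L:
  L → Y
  L → - g
Productions for Y:
  Y → / -
  Y → L L

Found common prefix '-' in productions for F

Answer: Yes, F has productions with common prefix '-'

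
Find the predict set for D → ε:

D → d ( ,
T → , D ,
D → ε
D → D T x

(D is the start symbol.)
{ $, ',' }

PREDICT(D → ε) = (FIRST(RHS) \ {ε}) ∪ (FOLLOW(D) if ε ∈ FIRST(RHS), i.e. RHS ⇒* ε)
The right-hand side is ε (FIRST(ε) = { ε }), so the predict set is FOLLOW(D) = { $, ',' }
PREDICT(D → ε) = { $, ',' }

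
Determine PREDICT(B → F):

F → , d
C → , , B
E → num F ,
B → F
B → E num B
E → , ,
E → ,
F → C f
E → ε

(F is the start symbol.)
PREDICT(B → F) = (FIRST(RHS) \ {ε}) ∪ (FOLLOW(B) if ε ∈ FIRST(RHS), i.e. RHS ⇒* ε)
FIRST(F) = { ',' }
FIRST(F) = { ',' }
ε ∉ FIRST(F), so FOLLOW(B) is not added.
PREDICT(B → F) = { ',' }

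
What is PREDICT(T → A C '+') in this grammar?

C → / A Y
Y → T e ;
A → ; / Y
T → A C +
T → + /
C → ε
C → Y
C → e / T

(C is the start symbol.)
PREDICT(T → A C '+') = (FIRST(RHS) \ {ε}) ∪ (FOLLOW(T) if ε ∈ FIRST(RHS), i.e. RHS ⇒* ε)
FIRST(A) = { ';' }
FIRST(A C '+') = { ';' }
ε ∉ FIRST(A C '+'), so FOLLOW(T) is not added.
PREDICT(T → A C '+') = { ';' }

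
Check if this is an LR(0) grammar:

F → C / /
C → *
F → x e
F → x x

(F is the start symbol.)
Yes, the grammar is LR(0)

Augment with F' → F and build the canonical LR(0) collection (I0 = CLOSURE({[F' → . F]}), then GOTO on every symbol after a dot until no new states appear). It has 9 states:
  I0: { [C → . *], [F → . C / /], [F → . x e], [F → . x x], [F' → . F] }  — shift
  I1: { [C → * .] }  — reduce
  I2: { [F → C . / /] }  — shift
  I3: { [F' → F .] }  — accept
  I4: { [F → x . e], [F → x . x] }  — shift
  I5: { [F → x e .] }  — reduce
  I6: { [F → x x .] }  — reduce
  I7: { [F → C / . /] }  — shift
  I8: { [F → C / / .] }  — reduce

Every state is either a pure shift/goto state or contains exactly one complete item and nothing to shift — no conflicts. The grammar is LR(0).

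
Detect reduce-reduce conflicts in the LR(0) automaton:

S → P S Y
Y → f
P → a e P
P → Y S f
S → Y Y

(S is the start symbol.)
No reduce-reduce conflicts

Augment with S' → S and build the canonical LR(0) collection (I0 = CLOSURE({[S' → . S]}), then GOTO on every symbol after a dot until no new states appear). It has 14 states:
  I0: { [P → . Y S f], [P → . a e P], [S → . P S Y], [S → . Y Y], [S' → . S], [Y → . f] }  — shift
  I1: { [P → . Y S f], [P → . a e P], [S → . P S Y], [S → . Y Y], [S → P . S Y], [Y → . f] }  — shift
  I2: { [S' → S .] }  — accept
  I3: { [P → . Y S f], [P → . a e P], [P → Y . S f], [S → . P S Y], [S → . Y Y], [S → Y . Y], [Y → . f] }  — shift
  I4: { [P → a . e P] }  — shift
  I5: { [Y → f .] }  — reduce
  I6: { [P → . Y S f], [P → . a e P], [P → a e . P], [Y → . f] }  — shift
  I7: { [P → a e P .] }  — reduce
  I8: { [P → . Y S f], [P → . a e P], [P → Y . S f], [S → . P S Y], [S → . Y Y], [Y → . f] }  — shift
  I9: { [P → Y S . f] }  — shift
  I10: { [P → Y S f .] }  — reduce
  I11: { [P → . Y S f], [P → . a e P], [P → Y . S f], [S → . P S Y], [S → . Y Y], [S → Y . Y], [S → Y Y .], [Y → . f] }  — shift, reduce
  I12: { [S → P S . Y], [Y → . f] }  — shift
  I13: { [S → P S Y .] }  — reduce

No state contains more than one complete item.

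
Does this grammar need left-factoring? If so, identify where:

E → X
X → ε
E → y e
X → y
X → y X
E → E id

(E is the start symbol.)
Yes, X has productions with common prefix 'y'

Left-factoring is needed when two productions for the same non-terminal
share a common prefix on the right-hand side.

Productions for E:
  E → X
  E → y e
  E → E id
Productions for X:
  X → ε
  X → y
  X → y X

Found common prefix 'y' in productions for X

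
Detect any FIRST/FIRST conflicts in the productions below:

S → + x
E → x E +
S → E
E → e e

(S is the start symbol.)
No FIRST/FIRST conflicts.

FIRST sets of the non-terminals at (or reachable through a nullable prefix from) the front of some alternative:
  FIRST(E) = { 'e', 'x' }

Productions for S:
  S → + x: FIRST = { '+' }
  S → E: FIRST = { 'e', 'x' }
Productions for E:
  E → x E +: FIRST = { 'x' }
  E → e e: FIRST = { 'e' }

All alternatives of each non-terminal have pairwise disjoint FIRST sets.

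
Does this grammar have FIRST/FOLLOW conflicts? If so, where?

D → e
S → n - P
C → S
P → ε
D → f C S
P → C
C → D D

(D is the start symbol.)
A FIRST/FOLLOW conflict occurs when a non-terminal N has a nullable alternative N → β (β ⇒* ε) and another alternative N → α with FIRST(α) ∩ FOLLOW(N) ≠ ∅: on such a lookahead the parser cannot decide between expanding α and letting N vanish via β.

Nullable non-terminals: P.
FIRST sets used below: FIRST(C) = { 'e', 'f', 'n' }

P: nullable alternative(s) P → ε; FOLLOW(P) = { $, 'e', 'f', 'n' }
  P → ε: FIRST \ {ε} = { } — this is the only nullable alternative, skip
  P → C: FIRST \ {ε} = { 'e', 'f', 'n' } — overlaps FOLLOW(P) on { 'e', 'f', 'n' }: CONFLICT

C, D, S have no nullable alternative, so no FIRST/FOLLOW check is needed there.

So the grammar has 1 FIRST/FOLLOW conflict (marked CONFLICT above).

Answer: Yes. P → C with FOLLOW(P) on { 'e', 'f', 'n' }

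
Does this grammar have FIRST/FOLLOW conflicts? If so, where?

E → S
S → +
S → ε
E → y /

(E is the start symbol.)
A FIRST/FOLLOW conflict occurs when a non-terminal N has a nullable alternative N → β (β ⇒* ε) and another alternative N → α with FIRST(α) ∩ FOLLOW(N) ≠ ∅: on such a lookahead the parser cannot decide between expanding α and letting N vanish via β.

Nullable non-terminals: E, S.
FIRST sets used below: FIRST(S) = { '+', ε }

E: nullable alternative(s) E → S; FOLLOW(E) = { $ }
  E → S: FIRST \ {ε} = { '+' } — this is the only nullable alternative, skip
  E → y /: FIRST \ {ε} = { 'y' } — disjoint from FOLLOW(E)

S: nullable alternative(s) S → ε; FOLLOW(S) = { $ }
  S → +: FIRST \ {ε} = { '+' } — disjoint from FOLLOW(S)
  S → ε: FIRST \ {ε} = { } — this is the only nullable alternative, skip

No FIRST/FOLLOW conflicts found.

Answer: No FIRST/FOLLOW conflicts.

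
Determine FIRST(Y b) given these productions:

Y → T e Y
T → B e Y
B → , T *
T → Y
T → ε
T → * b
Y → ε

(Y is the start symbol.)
FIRST sets of the non-terminals involved (from the grammar, by fixed-point iteration):
  FIRST(Y) = { '*', ',', 'e', ε }

To compute FIRST(Y b), process the symbols left to right:
Symbol Y is a non-terminal. Add FIRST(Y) \ {ε} = { '*', ',', 'e' }
Y is nullable (ε ∈ FIRST(Y)), continue to the next symbol.
Symbol b is a terminal. Add 'b' and stop.
FIRST(Y b) = { '*', ',', 'b', 'e' }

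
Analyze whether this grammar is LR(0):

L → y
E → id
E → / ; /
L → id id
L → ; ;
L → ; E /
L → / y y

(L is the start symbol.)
Yes, the grammar is LR(0)

A grammar is LR(0) if no state in the canonical LR(0) collection has:
  - both a shift item (dot before a terminal) and a complete item (shift-reduce conflict), or
  - two or more complete items (reduce-reduce conflict; the accept item [L' → L .] counts as a complete item here).

Augment with L' → L and build the canonical LR(0) collection (I0 = CLOSURE({[L' → . L]}), then GOTO on every symbol after a dot until no new states appear). It has 16 states:
  I0: { [L → . / y y], [L → . ; ;], [L → . ; E /], [L → . id id], [L → . y], [L' → . L] }  — shift
  I1: { [L → / . y y] }  — shift
  I2: { [E → . / ; /], [E → . id], [L → ; . ;], [L → ; . E /] }  — shift
  I3: { [L' → L .] }  — accept
  I4: { [L → id . id] }  — shift
  I5: { [L → y .] }  — reduce
  I6: { [L → id id .] }  — reduce
  I7: { [E → / . ; /] }  — shift
  I8: { [L → ; ; .] }  — reduce
  I9: { [L → ; E . /] }  — shift
  I10: { [E → id .] }  — reduce
  I11: { [L → ; E / .] }  — reduce
  I12: { [E → / ; . /] }  — shift
  I13: { [E → / ; / .] }  — reduce
  I14: { [L → / y . y] }  — shift
  I15: { [L → / y y .] }  — reduce

Every state is either a pure shift/goto state or contains exactly one complete item and nothing to shift — no conflicts. The grammar is LR(0).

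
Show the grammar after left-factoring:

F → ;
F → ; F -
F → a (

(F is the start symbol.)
Left-factoring transforms A → αβ₁ | αβ₂ into A → αA' and A' → β₁ | β₂
(α is the longest common prefix among the alternatives). Repeat until
no nonterminal has two alternatives with a common prefix.

Round 1: F has alternatives sharing prefix ';'. Introduce F': F → ; F'
  Add: F' → ε
  Add: F' → F -

No remaining common prefixes — done.

Resulting grammar:
F → ; F'
F' → ε
F' → F -
F → a (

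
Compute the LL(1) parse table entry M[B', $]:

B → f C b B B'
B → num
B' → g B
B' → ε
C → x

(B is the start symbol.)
B' → ε

To find M[B', $], we find productions for B' where $ is in the predict set (PREDICT(N → α) = (FIRST(α) \ {ε}) ∪ (FOLLOW(N) if α ⇒* ε)).

Relevant sets:
  FOLLOW(B') = { $, 'g' }

B' → g B: PREDICT = { 'g' }
B' → ε: PREDICT = { $, 'g' }
  $ is in predict set, so this production goes in M[B', $]

M[B', $] = B' → ε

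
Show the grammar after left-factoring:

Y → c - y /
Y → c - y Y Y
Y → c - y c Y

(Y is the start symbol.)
Y → c - y Y'
Y' → /
Y' → Y Y
Y' → c Y

Left-factoring transforms A → αβ₁ | αβ₂ into A → αA' and A' → β₁ | β₂
(α is the longest common prefix among the alternatives). Repeat until
no nonterminal has two alternatives with a common prefix.

Round 1: Y has alternatives sharing prefix 'c - y'. Introduce Y': Y → c - y Y'
  Add: Y' → /
  Add: Y' → Y Y
  Add: Y' → c Y

No remaining common prefixes — done.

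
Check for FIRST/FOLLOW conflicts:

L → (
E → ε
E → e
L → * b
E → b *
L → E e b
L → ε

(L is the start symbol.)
A FIRST/FOLLOW conflict occurs when a non-terminal N has a nullable alternative N → β (β ⇒* ε) and another alternative N → α with FIRST(α) ∩ FOLLOW(N) ≠ ∅: on such a lookahead the parser cannot decide between expanding α and letting N vanish via β.

Nullable non-terminals: E, L.
FIRST sets used below: FIRST(E) = { 'b', 'e', ε }

E: nullable alternative(s) E → ε; FOLLOW(E) = { 'e' }
  E → ε: FIRST \ {ε} = { } — this is the only nullable alternative, skip
  E → e: FIRST \ {ε} = { 'e' } — overlaps FOLLOW(E) on { 'e' }: CONFLICT
  E → b *: FIRST \ {ε} = { 'b' } — disjoint from FOLLOW(E)

L: nullable alternative(s) L → ε; FOLLOW(L) = { $ }
  L → (: FIRST \ {ε} = { '(' } — disjoint from FOLLOW(L)
  L → * b: FIRST \ {ε} = { '*' } — disjoint from FOLLOW(L)
  L → E e b: FIRST \ {ε} = { 'b', 'e' } — disjoint from FOLLOW(L)
  L → ε: FIRST \ {ε} = { } — this is the only nullable alternative, skip

So the grammar has 1 FIRST/FOLLOW conflict (marked CONFLICT above).

Answer: Yes. E → e with FOLLOW(E) on { 'e' }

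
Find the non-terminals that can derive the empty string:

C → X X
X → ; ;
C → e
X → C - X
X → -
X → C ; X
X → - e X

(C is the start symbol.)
None

There are no ε-productions, so no non-terminal can derive ε.
No non-terminals are nullable.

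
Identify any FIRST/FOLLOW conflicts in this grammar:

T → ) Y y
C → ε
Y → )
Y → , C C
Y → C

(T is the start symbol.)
No FIRST/FOLLOW conflicts.

A FIRST/FOLLOW conflict occurs when a non-terminal N has a nullable alternative N → β (β ⇒* ε) and another alternative N → α with FIRST(α) ∩ FOLLOW(N) ≠ ∅: on such a lookahead the parser cannot decide between expanding α and letting N vanish via β.

Nullable non-terminals: C, Y.
FIRST sets used below: FIRST(C) = { ε }
C has a nullable alternative but only one production, so nothing to check.

Y: nullable alternative(s) Y → C; FOLLOW(Y) = { 'y' }
  Y → ): FIRST \ {ε} = { ')' } — disjoint from FOLLOW(Y)
  Y → , C C: FIRST \ {ε} = { ',' } — disjoint from FOLLOW(Y)
  Y → C: FIRST \ {ε} = { } — this is the only nullable alternative, skip

T has no nullable alternative, so no FIRST/FOLLOW check is needed there.

No FIRST/FOLLOW conflicts found.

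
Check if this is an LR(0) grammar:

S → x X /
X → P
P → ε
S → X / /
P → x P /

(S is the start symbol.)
No. Shift-reduce conflict between [P → .] and [P → . x P /]

Augment with S' → S and build the canonical LR(0) collection (I0 = CLOSURE({[S' → . S]}), then GOTO on every symbol after a dot until no new states appear). It has 13 states:
  I0: { [P → . x P /], [P → .], [S → . X / /], [S → . x X /], [S' → . S], [X → . P] }  — shift, reduce
  I1: { [X → P .] }  — reduce
  I2: { [S' → S .] }  — accept
  I3: { [S → X . / /] }  — shift
  I4: { [P → . x P /], [P → .], [P → x . P /], [S → x . X /], [X → . P] }  — shift, reduce
  I5: { [P → x P . /], [X → P .] }  — shift, reduce
  I6: { [S → x X . /] }  — shift
  I7: { [P → . x P /], [P → .], [P → x . P /] }  — shift, reduce
  I8: { [P → x P . /] }  — shift
  I9: { [P → x P / .] }  — reduce
  I10: { [S → x X / .] }  — reduce
  I11: { [S → X / . /] }  — shift
  I12: { [S → X / / .] }  — reduce

Conflict in state I0:
  Shift-reduce conflict between [P → .] and [P → . x P /]
So the grammar is NOT LR(0).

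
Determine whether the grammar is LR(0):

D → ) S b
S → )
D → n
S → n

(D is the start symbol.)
Augment with D' → D and build the canonical LR(0) collection (I0 = CLOSURE({[D' → . D]}), then GOTO on every symbol after a dot until no new states appear). It has 8 states:
  I0: { [D → . ) S b], [D → . n], [D' → . D] }  — shift
  I1: { [D → ) . S b], [S → . )], [S → . n] }  — shift
  I2: { [D' → D .] }  — accept
  I3: { [D → n .] }  — reduce
  I4: { [S → ) .] }  — reduce
  I5: { [D → ) S . b] }  — shift
  I6: { [S → n .] }  — reduce
  I7: { [D → ) S b .] }  — reduce

Every state is either a pure shift/goto state or contains exactly one complete item and nothing to shift — no conflicts. The grammar is LR(0).

Answer: Yes, the grammar is LR(0)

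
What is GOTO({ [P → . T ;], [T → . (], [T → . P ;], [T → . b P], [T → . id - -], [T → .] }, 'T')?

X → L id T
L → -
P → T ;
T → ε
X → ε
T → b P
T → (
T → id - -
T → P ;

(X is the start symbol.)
{ [P → T . ;] }

GOTO(I, 'T') = CLOSURE({ [A → αX.β] : [A → α.Xβ] ∈ I, X = 'T' })

Items with dot before 'T', with the dot advanced:
  [P → . T ;] → [P → T . ;]
Closure adds nothing (no advanced item has the dot before a non-terminal).

GOTO = { [P → T . ;] }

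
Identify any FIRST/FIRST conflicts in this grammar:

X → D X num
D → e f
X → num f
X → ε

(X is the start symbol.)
A FIRST/FIRST conflict occurs when two productions N → α and N → β for the same non-terminal have FIRST(α) ∩ FIRST(β) ≠ ∅ (with ε ∈ FIRST of a nullable right-hand side, so two nullable alternatives also conflict).

FIRST sets of the non-terminals at (or reachable through a nullable prefix from) the front of some alternative:
  FIRST(D) = { 'e' }

Productions for X:
  X → D X num: FIRST = { 'e' }
  X → num f: FIRST = { 'num' }
  X → ε: FIRST = { ε }
D has only one production, so no FIRST/FIRST conflict is possible there.

All alternatives of each non-terminal have pairwise disjoint FIRST sets.

Answer: No FIRST/FIRST conflicts.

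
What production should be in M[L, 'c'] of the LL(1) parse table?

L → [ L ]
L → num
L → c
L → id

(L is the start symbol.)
To find M[L, 'c'], we find productions for L where 'c' is in the predict set (PREDICT(N → α) = (FIRST(α) \ {ε}) ∪ (FOLLOW(N) if α ⇒* ε)).

L → [ L ]: PREDICT = { '[' }
L → num: PREDICT = { 'num' }
L → c: PREDICT = { 'c' }
  'c' is in predict set, so this production goes in M[L, 'c']
L → id: PREDICT = { 'id' }

M[L, 'c'] = L → c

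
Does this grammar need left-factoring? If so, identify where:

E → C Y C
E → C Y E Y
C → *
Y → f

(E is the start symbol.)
Yes, E has productions with common prefix 'C Y'

Left-factoring is needed when two productions for the same non-terminal
share a common prefix on the right-hand side.

Productions for E:
  E → C Y C
  E → C Y E Y

Found common prefix 'C Y' in productions for E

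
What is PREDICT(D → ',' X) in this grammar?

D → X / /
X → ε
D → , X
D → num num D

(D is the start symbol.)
{ ',' }

PREDICT(D → ',' X) = (FIRST(RHS) \ {ε}) ∪ (FOLLOW(D) if ε ∈ FIRST(RHS), i.e. RHS ⇒* ε)
FIRST(',' X) = { ',' }
ε ∉ FIRST(',' X), so FOLLOW(D) is not added.
PREDICT(D → ',' X) = { ',' }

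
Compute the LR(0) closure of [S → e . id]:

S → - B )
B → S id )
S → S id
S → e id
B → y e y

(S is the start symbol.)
To compute CLOSURE, for each item [A → α.Bβ] where B is a non-terminal, add [B → .γ] for all productions B → γ; repeat for the newly added items until nothing changes.

Start with: [S → e . id]
The dot precedes the terminal id, so nothing is added.

CLOSURE = { [S → e . id] }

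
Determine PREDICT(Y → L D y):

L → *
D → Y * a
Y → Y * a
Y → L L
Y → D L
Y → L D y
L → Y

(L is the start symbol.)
PREDICT(Y → L D y) = (FIRST(RHS) \ {ε}) ∪ (FOLLOW(Y) if ε ∈ FIRST(RHS), i.e. RHS ⇒* ε)
FIRST(L) = { '*' }
FIRST(L D y) = { '*' }
ε ∉ FIRST(L D y), so FOLLOW(Y) is not added.
PREDICT(Y → L D y) = { '*' }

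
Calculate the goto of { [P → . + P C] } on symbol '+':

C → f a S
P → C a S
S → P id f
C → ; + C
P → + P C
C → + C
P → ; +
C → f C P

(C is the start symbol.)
GOTO(I, '+') = CLOSURE({ [A → αX.β] : [A → α.Xβ] ∈ I, X = '+' })

Items with dot before '+', with the dot advanced:
  [P → . + P C] → [P → + . P C]
Closure of the advanced items:
  [P → + . P C] has the dot before P: add [P → . C a S], [P → . + P C], [P → . ; +]
  [P → . C a S] has the dot before C: add [C → . f a S], [C → . ; + C], [C → . + C], [C → . f C P]

GOTO = { [C → . + C], [C → . ; + C], [C → . f C P], [C → . f a S], [P → + . P C], [P → . + P C], [P → . ; +], [P → . C a S] }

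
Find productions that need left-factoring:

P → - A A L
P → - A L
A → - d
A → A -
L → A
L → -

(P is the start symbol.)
Left-factoring is needed when two productions for the same non-terminal
share a common prefix on the right-hand side.

Productions for P:
  P → - A A L
  P → - A L
Productions for A:
  A → - d
  A → A -
Productions for L:
  L → A
  L → -

Found common prefix '- A' in productions for P

Answer: Yes, P has productions with common prefix '- A'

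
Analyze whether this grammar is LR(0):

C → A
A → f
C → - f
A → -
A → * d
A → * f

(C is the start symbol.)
No. Shift-reduce conflict between [A → - .] and [C → - . f]

A grammar is LR(0) if no state in the canonical LR(0) collection has:
  - both a shift item (dot before a terminal) and a complete item (shift-reduce conflict), or
  - two or more complete items (reduce-reduce conflict; the accept item [C' → C .] counts as a complete item here).

Augment with C' → C and build the canonical LR(0) collection (I0 = CLOSURE({[C' → . C]}), then GOTO on every symbol after a dot until no new states appear). It has 9 states:
  I0: { [A → . * d], [A → . * f], [A → . -], [A → . f], [C → . - f], [C → . A], [C' → . C] }  — shift
  I1: { [A → * . d], [A → * . f] }  — shift
  I2: { [A → - .], [C → - . f] }  — shift, reduce
  I3: { [C → A .] }  — reduce
  I4: { [C' → C .] }  — accept
  I5: { [A → f .] }  — reduce
  I6: { [C → - f .] }  — reduce
  I7: { [A → * d .] }  — reduce
  I8: { [A → * f .] }  — reduce

Conflict in state I2:
  Shift-reduce conflict between [A → - .] and [C → - . f]
So the grammar is NOT LR(0).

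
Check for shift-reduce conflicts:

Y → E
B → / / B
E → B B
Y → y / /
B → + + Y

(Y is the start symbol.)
No shift-reduce conflicts

A shift-reduce conflict occurs when an LR(0) state has both:
  - a complete (reduce) item [A → α .] (dot at the end), and
  - a shift item [B → β . c γ] (dot before a terminal).

Augment with Y' → Y and build the canonical LR(0) collection (I0 = CLOSURE({[Y' → . Y]}), then GOTO on every symbol after a dot until no new states appear). It has 14 states:
  I0: { [B → . + + Y], [B → . / / B], [E → . B B], [Y → . E], [Y → . y / /], [Y' → . Y] }  — shift
  I1: { [B → + . + Y] }  — shift
  I2: { [B → / . / B] }  — shift
  I3: { [B → . + + Y], [B → . / / B], [E → B . B] }  — shift
  I4: { [Y → E .] }  — reduce
  I5: { [Y' → Y .] }  — accept
  I6: { [Y → y . / /] }  — shift
  I7: { [Y → y / . /] }  — shift
  I8: { [Y → y / / .] }  — reduce
  I9: { [E → B B .] }  — reduce
  I10: { [B → . + + Y], [B → . / / B], [B → / / . B] }  — shift
  I11: { [B → / / B .] }  — reduce
  I12: { [B → + + . Y], [B → . + + Y], [B → . / / B], [E → . B B], [Y → . E], [Y → . y / /] }  — shift
  I13: { [B → + + Y .] }  — reduce

No state contains both a complete item and a shift item.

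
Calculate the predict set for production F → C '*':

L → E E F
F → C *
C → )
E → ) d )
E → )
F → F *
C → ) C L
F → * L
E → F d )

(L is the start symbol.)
PREDICT(F → C '*') = (FIRST(RHS) \ {ε}) ∪ (FOLLOW(F) if ε ∈ FIRST(RHS), i.e. RHS ⇒* ε)
FIRST(C) = { ')' }
FIRST(C '*') = { ')' }
ε ∉ FIRST(C '*'), so FOLLOW(F) is not added.
PREDICT(F → C '*') = { ')' }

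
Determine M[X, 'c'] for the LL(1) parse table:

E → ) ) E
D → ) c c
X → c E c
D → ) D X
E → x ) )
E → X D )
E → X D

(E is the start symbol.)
To find M[X, 'c'], we find productions for X where 'c' is in the predict set (PREDICT(N → α) = (FIRST(α) \ {ε}) ∪ (FOLLOW(N) if α ⇒* ε)).

X → c E c: PREDICT = { 'c' }
  'c' is in predict set, so this production goes in M[X, 'c']

M[X, 'c'] = X → c E c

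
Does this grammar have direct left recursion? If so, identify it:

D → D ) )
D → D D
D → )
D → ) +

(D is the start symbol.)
Yes, D is left-recursive

D → D ) ): LEFT RECURSIVE (starts with D)
D → D D: LEFT RECURSIVE (starts with D)
D → ): starts with ')'
D → ) +: starts with ')'

The grammar has direct left recursion on: D.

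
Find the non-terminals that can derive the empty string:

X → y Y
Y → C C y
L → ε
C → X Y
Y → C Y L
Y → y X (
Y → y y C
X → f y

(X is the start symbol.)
ε-productions: L → ε
So L is immediately nullable.
No further non-terminal can be added: every production for the remaining non-terminals contains a terminal or a non-nullable non-terminal.
Nullable = { 'L' }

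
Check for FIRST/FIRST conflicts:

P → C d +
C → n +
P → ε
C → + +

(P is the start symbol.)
A FIRST/FIRST conflict occurs when two productions N → α and N → β for the same non-terminal have FIRST(α) ∩ FIRST(β) ≠ ∅ (with ε ∈ FIRST of a nullable right-hand side, so two nullable alternatives also conflict).

FIRST sets of the non-terminals at (or reachable through a nullable prefix from) the front of some alternative:
  FIRST(C) = { '+', 'n' }

Productions for P:
  P → C d +: FIRST = { '+', 'n' }
  P → ε: FIRST = { ε }
Productions for C:
  C → n +: FIRST = { 'n' }
  C → + +: FIRST = { '+' }

All alternatives of each non-terminal have pairwise disjoint FIRST sets.

Answer: No FIRST/FIRST conflicts.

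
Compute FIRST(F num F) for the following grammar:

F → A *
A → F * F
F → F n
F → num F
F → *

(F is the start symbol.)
{ '*', 'num' }

FIRST sets of the non-terminals involved (from the grammar, by fixed-point iteration):
  FIRST(F) = { '*', 'num' }

To compute FIRST(F num F), process the symbols left to right:
Symbol F is a non-terminal. Add FIRST(F) \ {ε} = { '*', 'num' }
F is not nullable (ε ∉ FIRST(F)), so stop here.
FIRST(F num F) = { '*', 'num' }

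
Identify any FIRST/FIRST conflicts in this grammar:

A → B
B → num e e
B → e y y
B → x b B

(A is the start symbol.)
A FIRST/FIRST conflict occurs when two productions N → α and N → β for the same non-terminal have FIRST(α) ∩ FIRST(β) ≠ ∅ (with ε ∈ FIRST of a nullable right-hand side, so two nullable alternatives also conflict).

Productions for B:
  B → num e e: FIRST = { 'num' }
  B → e y y: FIRST = { 'e' }
  B → x b B: FIRST = { 'x' }
A has only one production, so no FIRST/FIRST conflict is possible there.

All alternatives of each non-terminal have pairwise disjoint FIRST sets.

Answer: No FIRST/FIRST conflicts.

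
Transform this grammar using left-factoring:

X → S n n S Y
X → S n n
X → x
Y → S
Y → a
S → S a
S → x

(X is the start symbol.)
X → S n n X'
X' → S Y
X' → ε
X → x
Y → S
Y → a
S → S a
S → x

Left-factoring transforms A → αβ₁ | αβ₂ into A → αA' and A' → β₁ | β₂
(α is the longest common prefix among the alternatives). Repeat until
no nonterminal has two alternatives with a common prefix.

Round 1: X has alternatives sharing prefix 'S n n'. Introduce X': X → S n n X'
  Add: X' → S Y
  Add: X' → ε

No remaining common prefixes — done.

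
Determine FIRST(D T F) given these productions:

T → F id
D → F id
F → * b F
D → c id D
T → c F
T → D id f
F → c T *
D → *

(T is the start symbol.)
{ '*', 'c' }

FIRST sets of the non-terminals involved (from the grammar, by fixed-point iteration):
  FIRST(D) = { '*', 'c' }

To compute FIRST(D T F), process the symbols left to right:
Symbol D is a non-terminal. Add FIRST(D) \ {ε} = { '*', 'c' }
D is not nullable (ε ∉ FIRST(D)), so stop here.
FIRST(D T F) = { '*', 'c' }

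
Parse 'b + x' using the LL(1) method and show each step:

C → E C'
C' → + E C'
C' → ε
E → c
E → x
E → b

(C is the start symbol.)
LL(1) parsing maintains a stack (initially the start symbol over $) and the input. At each step: if the stack top is a terminal, match it against the current input token; if it is a non-terminal N, replace it with the RHS of M[N, lookahead] (the unique production whose predict set contains the lookahead).

Stack is shown with the top on the left.

Stack     Input    Action
-------------------------
C $       b + x $  output C → E C'
E C' $    b + x $  output E → b
b C' $    b + x $  match 'b'
C' $      + x $    output C' → + E C'
+ E C' $  + x $    match '+'
E C' $    x $      output E → x
x C' $    x $      match 'x'
C' $      $        output C' → ε
$         $        accept

The string is accepted.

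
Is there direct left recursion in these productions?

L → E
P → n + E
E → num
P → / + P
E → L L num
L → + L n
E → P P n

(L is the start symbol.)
No direct left recursion

L → E: starts with E
P → n + E: starts with n
E → num: starts with num
P → / + P: starts with '/'
E → L L num: starts with L
L → + L n: starts with '+'
E → P P n: starts with P

No direct left recursion found.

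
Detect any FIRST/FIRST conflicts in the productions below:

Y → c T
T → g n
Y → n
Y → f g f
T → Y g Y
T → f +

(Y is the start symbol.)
FIRST sets of the non-terminals at (or reachable through a nullable prefix from) the front of some alternative:
  FIRST(Y) = { 'c', 'f', 'n' }

Productions for Y:
  Y → c T: FIRST = { 'c' }
  Y → n: FIRST = { 'n' }
  Y → f g f: FIRST = { 'f' }
Productions for T:
  T → g n: FIRST = { 'g' }
  T → Y g Y: FIRST = { 'c', 'f', 'n' }
  T → f +: FIRST = { 'f' }

Conflict for T: T → Y g Y and T → f +
  Overlap: { 'f' }

Answer: Yes. T → Y g Y / T → f '+' on { 'f' }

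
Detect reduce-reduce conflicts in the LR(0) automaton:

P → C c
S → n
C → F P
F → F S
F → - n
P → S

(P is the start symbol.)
Yes — I8: [F → F S .] vs [P → S .]

A reduce-reduce conflict occurs when an LR(0) state has two complete items [A → α .] and [B → β .] — both call for a reduction, and with no lookahead the parser cannot choose between them.

Augment with P' → P and build the canonical LR(0) collection (I0 = CLOSURE({[P' → . P]}), then GOTO on every symbol after a dot until no new states appear). It has 11 states:
  I0: { [C → . F P], [F → . - n], [F → . F S], [P → . C c], [P → . S], [P' → . P], [S → . n] }  — shift
  I1: { [F → - . n] }  — shift
  I2: { [P → C . c] }  — shift
  I3: { [C → . F P], [C → F . P], [F → . - n], [F → . F S], [F → F . S], [P → . C c], [P → . S], [S → . n] }  — shift
  I4: { [P' → P .] }  — accept
  I5: { [P → S .] }  — reduce
  I6: { [S → n .] }  — reduce
  I7: { [C → F P .] }  — reduce
  I8: { [F → F S .], [P → S .] }  — 2 reduces
  I9: { [P → C c .] }  — reduce
  I10: { [F → - n .] }  — reduce

I8 contains complete items [F → F S .], [P → S .] — reduce-reduce conflict.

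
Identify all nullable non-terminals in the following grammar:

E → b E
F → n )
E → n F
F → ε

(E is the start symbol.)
{ 'F' }

A non-terminal is nullable if it can derive ε (the empty string): either it has an ε-production, or it has a production whose right-hand side consists entirely of nullable non-terminals.

ε-productions: F → ε
So F is immediately nullable.
No further non-terminal can be added: every production for the remaining non-terminals contains a terminal or a non-nullable non-terminal.
Nullable = { 'F' }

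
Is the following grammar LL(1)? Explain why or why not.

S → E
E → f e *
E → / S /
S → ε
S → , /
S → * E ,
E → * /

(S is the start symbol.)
No. Predict set conflict for S: { '/' }

Relevant sets:
  FIRST(E) = { '*', '/', 'f' }
  FOLLOW(S) = { $, '/' }

For S:
  PREDICT(S → E) = { '*', '/', 'f' }
  PREDICT(S → ε) = { $, '/' }
  PREDICT(S → ',' '/') = { ',' }
  PREDICT(S → '*' E ',') = { '*' }
For E:
  PREDICT(E → f e '*') = { 'f' }
  PREDICT(E → '/' S '/') = { '/' }
  PREDICT(E → '*' '/') = { '*' }

Conflict found: Predict set conflict for S: { '/' }
The grammar is NOT LL(1).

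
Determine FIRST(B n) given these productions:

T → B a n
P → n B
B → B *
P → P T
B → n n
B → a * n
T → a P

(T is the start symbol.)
FIRST sets of the non-terminals involved (from the grammar, by fixed-point iteration):
  FIRST(B) = { 'a', 'n' }

To compute FIRST(B n), process the symbols left to right:
Symbol B is a non-terminal. Add FIRST(B) \ {ε} = { 'a', 'n' }
B is not nullable (ε ∉ FIRST(B)), so stop here.
FIRST(B n) = { 'a', 'n' }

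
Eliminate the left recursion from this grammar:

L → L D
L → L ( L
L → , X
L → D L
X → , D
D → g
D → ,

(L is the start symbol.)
L → , X L'
L → D L L'
L' → D L'
L' → ( L L'
L' → ε
X → , D
D → g
D → ,

L is directly left-recursive. The standard transformation for
  A → A α₁ | ... | A α_m | β₁ | ... | β_n
is
  A  → β₁ A' | ... | β_n A'
  A' → α₁ A' | ... | α_m A' | ε

L → , X becomes L → , X L'
L → D L becomes L → D L L'
L → L D becomes L' → D L'
L → L ( L becomes L' → ( L L'
Add L' → ε

Productions for other non-terminals are unchanged:
  X → , D
  D → g
  D → ,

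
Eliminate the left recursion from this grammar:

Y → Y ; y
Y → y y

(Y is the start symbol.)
Y → y y Y'
Y' → ; y Y'
Y' → ε

Y is directly left-recursive. The standard transformation for
  A → A α₁ | ... | A α_m | β₁ | ... | β_n
is
  A  → β₁ A' | ... | β_n A'
  A' → α₁ A' | ... | α_m A' | ε

Y → y y becomes Y → y y Y'
Y → Y ; y becomes Y' → ; y Y'
Add Y' → ε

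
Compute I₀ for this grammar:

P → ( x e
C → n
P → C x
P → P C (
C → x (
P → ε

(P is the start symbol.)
{ [C → . n], [C → . x (], [P → . ( x e], [P → . C x], [P → . P C (], [P → .], [P' → . P] }

First, augment the grammar with P' → P
I₀ = CLOSURE({ [P' → . P] }):
  [P' → . P] has the dot before P: add [P → . ( x e], [P → . C x], [P → . P C (], [P → .]
  [P → . C x] has the dot before C: add [C → . n], [C → . x (]
No further items can be added.

I₀ = { [C → . n], [C → . x (], [P → . ( x e], [P → . C x], [P → . P C (], [P → .], [P' → . P] }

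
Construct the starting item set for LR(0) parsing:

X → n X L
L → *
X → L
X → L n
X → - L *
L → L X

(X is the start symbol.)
{ [L → . *], [L → . L X], [X → . - L *], [X → . L n], [X → . L], [X → . n X L], [X' → . X] }

First, augment the grammar with X' → X
I₀ = CLOSURE({ [X' → . X] }):
  [X' → . X] has the dot before X: add [X → . n X L], [X → . L], [X → . L n], [X → . - L *]
  [X → . L] has the dot before L: add [L → . *], [L → . L X]
No further items can be added.

I₀ = { [L → . *], [L → . L X], [X → . - L *], [X → . L n], [X → . L], [X → . n X L], [X' → . X] }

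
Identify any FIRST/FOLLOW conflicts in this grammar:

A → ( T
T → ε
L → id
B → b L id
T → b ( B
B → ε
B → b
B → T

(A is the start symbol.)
Nullable non-terminals: B, T.
FIRST sets used below: FIRST(T) = { 'b', ε }

B: nullable alternative(s) B → ε, B → T; FOLLOW(B) = { $ }
  B → b L id: FIRST \ {ε} = { 'b' } — disjoint from FOLLOW(B)
  B → ε: FIRST \ {ε} = { } — disjoint from FOLLOW(B)
  B → b: FIRST \ {ε} = { 'b' } — disjoint from FOLLOW(B)
  B → T: FIRST \ {ε} = { 'b' } — disjoint from FOLLOW(B)

T: nullable alternative(s) T → ε; FOLLOW(T) = { $ }
  T → ε: FIRST \ {ε} = { } — this is the only nullable alternative, skip
  T → b ( B: FIRST \ {ε} = { 'b' } — disjoint from FOLLOW(T)

A, L have no nullable alternative, so no FIRST/FOLLOW check is needed there.

No FIRST/FOLLOW conflicts found.

Answer: No FIRST/FOLLOW conflicts.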